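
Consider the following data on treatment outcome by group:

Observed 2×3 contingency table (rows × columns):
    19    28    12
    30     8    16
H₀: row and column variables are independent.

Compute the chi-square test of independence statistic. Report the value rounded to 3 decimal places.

Row totals [59, 54], col totals [49, 36, 28], n=113
χ² = (19−25.58)²/25.58 + (28−18.80)²/18.80 + (12−14.62)²/14.62 + (30−23.42)²/23.42 + (8−17.20)²/17.20 + (16−13.38)²/13.38 = 13.9580
df = 2

test statistic = 13.958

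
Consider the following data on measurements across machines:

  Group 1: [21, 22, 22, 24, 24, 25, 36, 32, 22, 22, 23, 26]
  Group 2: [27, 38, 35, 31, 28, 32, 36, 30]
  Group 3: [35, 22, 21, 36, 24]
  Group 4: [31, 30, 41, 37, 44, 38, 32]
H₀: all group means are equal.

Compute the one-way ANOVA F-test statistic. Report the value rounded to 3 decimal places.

test statistic = 8.219

Group means [24.92, 32.12, 27.60, 36.14], grand mean 29.594
SSB = Σnᵢ(x̄ᵢ−x̄)² = 633.870; SSW = ΣΣ(x−x̄ᵢ)² = 719.849
MSB = 633.870/3 = 211.2900; MSW = 719.849/28 = 25.7089
F = MSB/MSW = 8.2186
df = (3, 28)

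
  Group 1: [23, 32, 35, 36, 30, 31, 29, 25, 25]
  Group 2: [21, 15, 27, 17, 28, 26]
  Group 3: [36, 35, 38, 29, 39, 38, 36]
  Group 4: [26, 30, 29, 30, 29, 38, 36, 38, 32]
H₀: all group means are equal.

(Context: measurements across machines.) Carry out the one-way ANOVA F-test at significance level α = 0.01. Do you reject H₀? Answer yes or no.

Group means [29.56, 22.33, 35.86, 32.00], grand mean 30.290
SSB = Σnᵢ(x̄ᵢ−x̄)² = 627.974; SSW = ΣΣ(x−x̄ᵢ)² = 532.413
MSB = 627.974/3 = 209.3248; MSW = 532.413/27 = 19.7190
F = MSB/MSW = 10.6154
df = (3, 27)
p-value (upper-tail) = 0.00009
At α=0.01: p < α → reject H₀

reject H₀: yes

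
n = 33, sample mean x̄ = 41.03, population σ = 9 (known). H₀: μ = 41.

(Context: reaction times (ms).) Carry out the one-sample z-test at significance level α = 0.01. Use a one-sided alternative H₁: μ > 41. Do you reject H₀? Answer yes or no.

SE = σ/√n = 9/√33 = 1.5667
z = (x̄−μ₀)/SE = (41.03−41)/1.5667 = 0.0191
p-value (one-sided, H₁ greater) = 0.49236
At α=0.01: p ≥ α → fail to reject H₀

reject H₀: no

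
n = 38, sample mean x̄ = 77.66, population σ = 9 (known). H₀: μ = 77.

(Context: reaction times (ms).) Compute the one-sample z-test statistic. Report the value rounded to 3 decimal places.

SE = σ/√n = 9/√38 = 1.4600
z = (x̄−μ₀)/SE = (77.66−77)/1.4600 = 0.4521

test statistic = 0.452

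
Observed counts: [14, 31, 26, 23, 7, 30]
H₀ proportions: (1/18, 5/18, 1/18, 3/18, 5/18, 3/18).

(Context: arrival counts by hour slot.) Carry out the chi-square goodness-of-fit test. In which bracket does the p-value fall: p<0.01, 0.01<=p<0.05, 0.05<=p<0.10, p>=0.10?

n = 131; E_i = n·p_i = [7.28, 36.39, 7.28, 21.83, 36.39, 21.83]
χ² = (14−7.28)²/7.28 + (31−36.39)²/36.39 + (26−7.28)²/7.28 + (23−21.83)²/21.83 + (7−36.39)²/36.39 + (30−21.83)²/21.83 = 82.0229
df = 5
p-value (upper-tail) = 0.00000
→ bracket: p<0.01

p-value bracket: p<0.01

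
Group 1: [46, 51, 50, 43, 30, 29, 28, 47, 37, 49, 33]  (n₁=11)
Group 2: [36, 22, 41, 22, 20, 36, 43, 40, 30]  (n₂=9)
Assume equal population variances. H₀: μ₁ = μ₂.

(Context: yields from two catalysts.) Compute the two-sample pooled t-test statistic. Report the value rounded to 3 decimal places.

test statistic = 1.986

x̄₁=40.273, s₁=9.045, n₁=11
x̄₂=32.222, s₂=8.983, n₂=9
s_p² = [10·9.045² + 8·8.983²]/18 = 81.3187
SE = √(s_p²·(1/11+1/9)) = 4.0532
t = (40.273−32.222)/4.0532 = 1.9862
df = 18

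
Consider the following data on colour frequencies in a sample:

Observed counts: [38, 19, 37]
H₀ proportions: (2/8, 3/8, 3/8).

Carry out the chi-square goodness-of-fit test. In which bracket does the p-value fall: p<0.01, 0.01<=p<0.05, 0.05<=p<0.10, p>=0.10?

n = 94; E_i = n·p_i = [23.50, 35.25, 35.25]
χ² = (38−23.50)²/23.50 + (19−35.25)²/35.25 + (37−35.25)²/35.25 = 16.5248
df = 2
p-value (upper-tail) = 0.00026
→ bracket: p<0.01

p-value bracket: p<0.01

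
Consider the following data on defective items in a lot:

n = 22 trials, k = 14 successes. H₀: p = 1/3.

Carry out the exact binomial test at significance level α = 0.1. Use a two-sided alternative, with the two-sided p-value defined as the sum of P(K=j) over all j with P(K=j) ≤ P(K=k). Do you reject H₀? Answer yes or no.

Exact binomial: n=22, k=14, p₀=1/3=0.3333
P(X=j) = C(n,j)·p₀^j·(1−p₀)^(n−j); p = Σ P(X=j) over j with P(X=j) ≤ P(X=14)
p-value (two-sided) = 0.00509
At α=0.1: p < α → reject H₀

reject H₀: yes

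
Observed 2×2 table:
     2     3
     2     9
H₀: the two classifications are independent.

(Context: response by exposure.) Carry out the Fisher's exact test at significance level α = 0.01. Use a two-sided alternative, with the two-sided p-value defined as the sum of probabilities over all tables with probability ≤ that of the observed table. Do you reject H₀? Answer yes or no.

reject H₀: no

Margins: r₁=5, r₂=11, c₁=4, c₂=12, n=16
p_obs = C(5,2)·C(11,2)/C(16,4); sum pmf over tables with pmf ≤ p_obs
p-value (two-sided) = 0.54670
At α=0.01: p ≥ α → fail to reject H₀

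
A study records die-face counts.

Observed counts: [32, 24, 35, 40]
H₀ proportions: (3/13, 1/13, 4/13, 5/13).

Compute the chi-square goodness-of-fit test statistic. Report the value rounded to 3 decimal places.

n = 131; E_i = n·p_i = [30.23, 10.08, 40.31, 50.38]
χ² = (32−30.23)²/30.23 + (24−10.08)²/10.08 + (35−40.31)²/40.31 + (40−50.38)²/50.38 = 22.1800
df = 3

test statistic = 22.180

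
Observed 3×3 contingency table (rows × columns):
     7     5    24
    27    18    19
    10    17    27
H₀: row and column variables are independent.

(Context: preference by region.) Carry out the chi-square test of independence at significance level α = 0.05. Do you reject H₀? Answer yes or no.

Row totals [36, 64, 54], col totals [44, 40, 70], n=154
χ² = (7−10.29)²/10.29 + (5−9.35)²/9.35 + (24−16.36)²/16.36 + (27−18.29)²/18.29 + (18−16.62)²/16.62 + (19−29.09)²/29.09 + (10−15.43)²/15.43 + (17−14.03)²/14.03 + (27−24.55)²/24.55 = 17.1908
df = 4
p-value (upper-tail) = 0.00177
At α=0.05: p < α → reject H₀

reject H₀: yes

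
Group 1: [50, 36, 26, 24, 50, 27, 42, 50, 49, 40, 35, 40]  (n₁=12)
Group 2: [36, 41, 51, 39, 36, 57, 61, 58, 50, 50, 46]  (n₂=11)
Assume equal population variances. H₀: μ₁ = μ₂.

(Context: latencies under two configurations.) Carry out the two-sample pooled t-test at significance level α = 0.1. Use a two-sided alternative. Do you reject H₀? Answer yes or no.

reject H₀: yes

x̄₁=39.083, s₁=9.709, n₁=12
x̄₂=47.727, s₂=8.878, n₂=11
s_p² = [11·9.709² + 10·8.878²]/21 = 86.9095
SE = √(s_p²·(1/12+1/11)) = 3.8914
t = (39.083−47.727)/3.8914 = -2.2213
df = 21
p-value (two-sided) = 0.03746
At α=0.1: p < α → reject H₀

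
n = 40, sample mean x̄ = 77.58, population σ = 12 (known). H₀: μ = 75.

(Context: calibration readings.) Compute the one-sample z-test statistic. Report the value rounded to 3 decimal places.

test statistic = 1.360

SE = σ/√n = 12/√40 = 1.8974
z = (x̄−μ₀)/SE = (77.58−75)/1.8974 = 1.3598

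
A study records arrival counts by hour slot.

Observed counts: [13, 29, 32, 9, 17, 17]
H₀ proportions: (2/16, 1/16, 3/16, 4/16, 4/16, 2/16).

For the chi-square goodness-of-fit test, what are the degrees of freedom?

degrees of freedom = 5

df = k − 1 = 6 − 1 = 5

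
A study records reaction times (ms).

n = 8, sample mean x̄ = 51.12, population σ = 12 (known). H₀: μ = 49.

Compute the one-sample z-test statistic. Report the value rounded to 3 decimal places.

test statistic = 0.500

SE = σ/√n = 12/√8 = 4.2426
z = (x̄−μ₀)/SE = (51.12−49)/4.2426 = 0.4997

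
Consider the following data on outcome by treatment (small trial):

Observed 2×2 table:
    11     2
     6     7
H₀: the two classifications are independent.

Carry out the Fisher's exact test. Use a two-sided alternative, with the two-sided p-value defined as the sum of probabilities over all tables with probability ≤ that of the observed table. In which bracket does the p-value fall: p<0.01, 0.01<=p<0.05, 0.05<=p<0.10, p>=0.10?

Margins: r₁=13, r₂=13, c₁=17, c₂=9, n=26
p_obs = C(13,11)·C(13,6)/C(26,17); sum pmf over tables with pmf ≤ p_obs
p-value (two-sided) = 0.09684
→ bracket: 0.05<=p<0.10

p-value bracket: 0.05<=p<0.10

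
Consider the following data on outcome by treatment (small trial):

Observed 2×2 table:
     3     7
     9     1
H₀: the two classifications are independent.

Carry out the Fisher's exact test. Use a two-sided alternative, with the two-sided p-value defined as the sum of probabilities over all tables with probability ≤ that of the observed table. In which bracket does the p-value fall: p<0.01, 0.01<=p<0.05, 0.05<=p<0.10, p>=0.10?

Margins: r₁=10, r₂=10, c₁=12, c₂=8, n=20
p_obs = C(10,3)·C(10,9)/C(20,12); sum pmf over tables with pmf ≤ p_obs
p-value (two-sided) = 0.01977
→ bracket: 0.01<=p<0.05

p-value bracket: 0.01<=p<0.05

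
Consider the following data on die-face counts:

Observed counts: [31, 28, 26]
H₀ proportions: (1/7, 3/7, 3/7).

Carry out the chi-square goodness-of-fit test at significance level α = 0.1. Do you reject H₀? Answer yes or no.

n = 85; E_i = n·p_i = [12.14, 36.43, 36.43]
χ² = (31−12.14)²/12.14 + (28−36.43)²/36.43 + (26−36.43)²/36.43 = 34.2196
df = 2
p-value (upper-tail) = 0.00000
At α=0.1: p < α → reject H₀

reject H₀: yes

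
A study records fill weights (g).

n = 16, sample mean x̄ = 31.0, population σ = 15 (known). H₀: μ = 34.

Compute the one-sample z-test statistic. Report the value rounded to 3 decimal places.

SE = σ/√n = 15/√16 = 3.7500
z = (x̄−μ₀)/SE = (31.0−34)/3.7500 = -0.8000

test statistic = -0.800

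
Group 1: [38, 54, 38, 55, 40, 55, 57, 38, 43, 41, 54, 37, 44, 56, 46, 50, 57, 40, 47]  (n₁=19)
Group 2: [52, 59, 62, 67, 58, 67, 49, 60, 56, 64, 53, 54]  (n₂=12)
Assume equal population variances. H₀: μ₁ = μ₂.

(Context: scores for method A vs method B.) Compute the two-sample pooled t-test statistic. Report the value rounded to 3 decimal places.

test statistic = -4.522

x̄₁=46.842, s₁=7.522, n₁=19
x̄₂=58.417, s₂=5.869, n₂=12
s_p² = [18·7.522² + 11·5.869²]/29 = 48.1877
SE = √(s_p²·(1/19+1/12)) = 2.5597
t = (46.842−58.417)/2.5597 = -4.5219
df = 29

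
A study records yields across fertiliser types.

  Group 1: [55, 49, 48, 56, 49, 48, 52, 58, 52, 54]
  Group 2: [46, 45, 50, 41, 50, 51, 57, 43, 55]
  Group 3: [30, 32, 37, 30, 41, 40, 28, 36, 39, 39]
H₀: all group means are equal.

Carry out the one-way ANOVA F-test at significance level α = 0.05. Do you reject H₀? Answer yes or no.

Group means [52.10, 48.67, 35.20], grand mean 45.207
SSB = Σnᵢ(x̄ᵢ−x̄)² = 1584.259; SSW = ΣΣ(x−x̄ᵢ)² = 550.500
MSB = 1584.259/2 = 792.1293; MSW = 550.500/26 = 21.1731
F = MSB/MSW = 37.4121
df = (2, 26)
p-value (upper-tail) = 0.00000
At α=0.05: p < α → reject H₀

reject H₀: yes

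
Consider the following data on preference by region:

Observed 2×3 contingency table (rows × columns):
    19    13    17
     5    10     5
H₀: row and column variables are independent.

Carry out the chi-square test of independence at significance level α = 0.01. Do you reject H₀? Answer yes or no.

Row totals [49, 20], col totals [24, 23, 22], n=69
χ² = (19−17.04)²/17.04 + (13−16.33)²/16.33 + (17−15.62)²/15.62 + (5−6.96)²/6.96 + (10−6.67)²/6.67 + (5−6.38)²/6.38 = 3.5404
df = 2
p-value (upper-tail) = 0.17030
At α=0.01: p ≥ α → fail to reject H₀

reject H₀: no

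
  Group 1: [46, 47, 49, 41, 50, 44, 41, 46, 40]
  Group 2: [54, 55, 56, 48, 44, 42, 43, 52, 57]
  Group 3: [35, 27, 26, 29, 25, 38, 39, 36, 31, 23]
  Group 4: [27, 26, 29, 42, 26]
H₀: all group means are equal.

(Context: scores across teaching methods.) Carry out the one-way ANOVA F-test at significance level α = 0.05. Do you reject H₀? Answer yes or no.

Group means [44.89, 50.11, 30.90, 30.00], grand mean 39.818
SSB = Σnᵢ(x̄ᵢ−x̄)² = 2462.231; SSW = ΣΣ(x−x̄ᵢ)² = 872.678
MSB = 2462.231/3 = 820.7438; MSW = 872.678/29 = 30.0923
F = MSB/MSW = 27.2742
df = (3, 29)
p-value (upper-tail) = 0.00000
At α=0.05: p < α → reject H₀

reject H₀: yes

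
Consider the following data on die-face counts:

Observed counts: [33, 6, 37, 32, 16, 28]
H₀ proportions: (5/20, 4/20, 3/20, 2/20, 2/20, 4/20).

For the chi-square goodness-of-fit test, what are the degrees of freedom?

degrees of freedom = 5

df = k − 1 = 6 − 1 = 5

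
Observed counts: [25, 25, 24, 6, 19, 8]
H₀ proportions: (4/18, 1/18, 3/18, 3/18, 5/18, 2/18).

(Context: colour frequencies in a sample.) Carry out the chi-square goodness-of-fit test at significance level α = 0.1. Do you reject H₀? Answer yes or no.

reject H₀: yes

n = 107; E_i = n·p_i = [23.78, 5.94, 17.83, 17.83, 29.72, 11.89]
χ² = (25−23.78)²/23.78 + (25−5.94)²/5.94 + (24−17.83)²/17.83 + (6−17.83)²/17.83 + (19−29.72)²/29.72 + (8−11.89)²/11.89 = 76.2720
df = 5
p-value (upper-tail) = 0.00000
At α=0.1: p < α → reject H₀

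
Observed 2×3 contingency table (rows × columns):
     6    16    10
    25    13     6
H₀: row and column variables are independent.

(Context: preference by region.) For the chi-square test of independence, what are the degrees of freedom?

degrees of freedom = 2

df = (r−1)(c−1) = (2−1)·(3−1) = 2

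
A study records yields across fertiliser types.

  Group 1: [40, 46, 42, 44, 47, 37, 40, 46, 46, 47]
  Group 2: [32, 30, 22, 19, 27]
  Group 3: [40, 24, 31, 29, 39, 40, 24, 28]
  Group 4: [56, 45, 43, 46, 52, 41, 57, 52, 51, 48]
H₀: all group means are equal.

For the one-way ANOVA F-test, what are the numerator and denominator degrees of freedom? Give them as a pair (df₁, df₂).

k = 4 groups, N = 33 total
df = (k−1, N−k) = (4−1, 33−4) = (3, 29)

degrees of freedom = [3, 29]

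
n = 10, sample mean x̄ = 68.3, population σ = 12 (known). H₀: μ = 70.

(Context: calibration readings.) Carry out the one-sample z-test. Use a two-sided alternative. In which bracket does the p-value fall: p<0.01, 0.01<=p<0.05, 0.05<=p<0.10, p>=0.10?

SE = σ/√n = 12/√10 = 3.7947
z = (x̄−μ₀)/SE = (68.3−70)/3.7947 = -0.4480
p-value (two-sided) = 0.65416
→ bracket: p>=0.10

p-value bracket: p>=0.10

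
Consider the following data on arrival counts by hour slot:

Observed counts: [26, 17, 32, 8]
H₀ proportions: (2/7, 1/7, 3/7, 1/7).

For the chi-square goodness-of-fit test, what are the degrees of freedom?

degrees of freedom = 3

df = k − 1 = 4 − 1 = 3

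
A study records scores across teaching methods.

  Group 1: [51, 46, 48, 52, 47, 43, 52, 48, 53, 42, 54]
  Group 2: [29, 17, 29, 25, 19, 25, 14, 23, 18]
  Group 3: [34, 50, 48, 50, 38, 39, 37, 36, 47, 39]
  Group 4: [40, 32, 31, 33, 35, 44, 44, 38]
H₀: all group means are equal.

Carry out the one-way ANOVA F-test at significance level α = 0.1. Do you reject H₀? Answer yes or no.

Group means [48.73, 22.11, 41.80, 37.12], grand mean 38.158
SSB = Σnᵢ(x̄ᵢ−x̄)² = 3687.507; SSW = ΣΣ(x−x̄ᵢ)² = 929.546
MSB = 3687.507/3 = 1229.1690; MSW = 929.546/34 = 27.3396
F = MSB/MSW = 44.9593
df = (3, 34)
p-value (upper-tail) = 0.00000
At α=0.1: p < α → reject H₀

reject H₀: yes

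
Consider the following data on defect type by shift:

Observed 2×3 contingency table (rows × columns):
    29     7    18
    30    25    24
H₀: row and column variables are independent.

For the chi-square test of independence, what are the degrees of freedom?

degrees of freedom = 2

df = (r−1)(c−1) = (2−1)·(3−1) = 2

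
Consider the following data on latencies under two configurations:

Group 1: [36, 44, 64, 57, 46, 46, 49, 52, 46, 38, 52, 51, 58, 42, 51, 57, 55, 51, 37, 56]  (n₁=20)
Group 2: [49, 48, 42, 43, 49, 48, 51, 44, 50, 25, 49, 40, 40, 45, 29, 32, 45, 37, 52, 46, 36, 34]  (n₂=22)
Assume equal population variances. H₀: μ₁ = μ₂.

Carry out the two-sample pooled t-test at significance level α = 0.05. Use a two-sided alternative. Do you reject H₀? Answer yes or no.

reject H₀: yes

x̄₁=49.400, s₁=7.542, n₁=20
x̄₂=42.455, s₂=7.526, n₂=22
s_p² = [19·7.542² + 21·7.526²]/40 = 56.7564
SE = √(s_p²·(1/20+1/22)) = 2.3276
t = (49.400−42.455)/2.3276 = 2.9840
df = 40
p-value (two-sided) = 0.00483
At α=0.05: p < α → reject H₀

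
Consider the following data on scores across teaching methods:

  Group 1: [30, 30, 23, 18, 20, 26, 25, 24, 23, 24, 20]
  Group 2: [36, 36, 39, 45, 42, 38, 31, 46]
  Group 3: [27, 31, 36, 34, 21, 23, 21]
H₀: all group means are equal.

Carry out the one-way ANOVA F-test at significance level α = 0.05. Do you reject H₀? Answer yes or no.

Group means [23.91, 39.12, 27.57], grand mean 29.577
SSB = Σnᵢ(x̄ᵢ−x̄)² = 1110.848; SSW = ΣΣ(x−x̄ᵢ)² = 555.498
MSB = 1110.848/2 = 555.4239; MSW = 555.498/23 = 24.1521
F = MSB/MSW = 22.9969
df = (2, 23)
p-value (upper-tail) = 0.00000
At α=0.05: p < α → reject H₀

reject H₀: yes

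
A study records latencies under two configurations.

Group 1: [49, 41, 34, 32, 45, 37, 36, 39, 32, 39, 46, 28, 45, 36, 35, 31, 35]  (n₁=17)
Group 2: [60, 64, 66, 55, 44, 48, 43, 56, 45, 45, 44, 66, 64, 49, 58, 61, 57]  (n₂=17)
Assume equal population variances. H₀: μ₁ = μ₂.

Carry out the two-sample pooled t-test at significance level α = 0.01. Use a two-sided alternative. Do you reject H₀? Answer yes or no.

x̄₁=37.647, s₁=5.894, n₁=17
x̄₂=54.412, s₂=8.456, n₂=17
s_p² = [16·5.894² + 16·8.456²]/32 = 53.1250
SE = √(s_p²·(1/17+1/17)) = 2.5000
t = (37.647−54.412)/2.5000 = -6.7059
df = 32
p-value (two-sided) = 0.00000
At α=0.01: p < α → reject H₀

reject H₀: yes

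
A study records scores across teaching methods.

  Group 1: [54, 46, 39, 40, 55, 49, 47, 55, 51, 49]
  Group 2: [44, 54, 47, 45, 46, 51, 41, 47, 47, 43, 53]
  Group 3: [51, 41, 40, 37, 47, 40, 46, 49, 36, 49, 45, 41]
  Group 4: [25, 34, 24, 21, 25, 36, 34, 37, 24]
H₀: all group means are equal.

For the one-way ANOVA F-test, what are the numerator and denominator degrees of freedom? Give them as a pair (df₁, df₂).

degrees of freedom = [3, 38]

k = 4 groups, N = 42 total
df = (k−1, N−k) = (4−1, 42−4) = (3, 38)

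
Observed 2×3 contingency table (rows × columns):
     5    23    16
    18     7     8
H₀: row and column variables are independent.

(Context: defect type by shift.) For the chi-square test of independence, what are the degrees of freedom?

degrees of freedom = 2

df = (r−1)(c−1) = (2−1)·(3−1) = 2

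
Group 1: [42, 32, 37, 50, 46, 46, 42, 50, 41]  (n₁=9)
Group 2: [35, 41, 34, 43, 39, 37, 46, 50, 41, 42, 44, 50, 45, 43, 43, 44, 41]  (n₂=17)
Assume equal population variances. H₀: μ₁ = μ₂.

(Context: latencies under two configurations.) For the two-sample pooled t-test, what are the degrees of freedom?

degrees of freedom = 24

df = n₁ + n₂ − 2 = 9 + 17 − 2 = 24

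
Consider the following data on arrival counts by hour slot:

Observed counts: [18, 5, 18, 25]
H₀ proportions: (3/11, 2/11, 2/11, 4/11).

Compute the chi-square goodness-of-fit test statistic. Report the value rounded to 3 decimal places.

test statistic = 7.125

n = 66; E_i = n·p_i = [18.00, 12.00, 12.00, 24.00]
χ² = (18−18.00)²/18.00 + (5−12.00)²/12.00 + (18−12.00)²/12.00 + (25−24.00)²/24.00 = 7.1250
df = 3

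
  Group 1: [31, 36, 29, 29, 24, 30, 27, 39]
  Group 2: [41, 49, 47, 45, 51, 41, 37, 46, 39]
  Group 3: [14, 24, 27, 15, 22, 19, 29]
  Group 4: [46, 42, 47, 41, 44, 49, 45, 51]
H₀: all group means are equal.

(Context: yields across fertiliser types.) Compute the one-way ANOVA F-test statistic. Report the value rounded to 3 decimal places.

test statistic = 45.713

Group means [30.62, 44.00, 21.43, 45.62], grand mean 36.125
SSB = Σnᵢ(x̄ᵢ−x̄)² = 3034.036; SSW = ΣΣ(x−x̄ᵢ)² = 619.464
MSB = 3034.036/3 = 1011.3452; MSW = 619.464/28 = 22.1237
F = MSB/MSW = 45.7132
df = (3, 28)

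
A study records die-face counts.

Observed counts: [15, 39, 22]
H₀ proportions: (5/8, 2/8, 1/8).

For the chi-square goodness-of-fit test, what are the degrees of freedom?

df = k − 1 = 3 − 1 = 2

degrees of freedom = 2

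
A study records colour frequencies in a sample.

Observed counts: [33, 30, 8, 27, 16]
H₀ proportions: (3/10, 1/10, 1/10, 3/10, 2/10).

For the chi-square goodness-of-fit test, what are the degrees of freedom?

degrees of freedom = 4

df = k − 1 = 5 − 1 = 4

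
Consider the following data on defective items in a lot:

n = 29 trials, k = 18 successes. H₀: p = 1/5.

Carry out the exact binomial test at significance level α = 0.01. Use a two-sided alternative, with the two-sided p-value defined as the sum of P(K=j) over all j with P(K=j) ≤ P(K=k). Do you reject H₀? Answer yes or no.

reject H₀: yes

Exact binomial: n=29, k=18, p₀=1/5=0.2000
P(X=j) = C(n,j)·p₀^j·(1−p₀)^(n−j); p = Σ P(X=j) over j with P(X=j) ≤ P(X=18)
p-value (two-sided) = 0.00000
At α=0.01: p < α → reject H₀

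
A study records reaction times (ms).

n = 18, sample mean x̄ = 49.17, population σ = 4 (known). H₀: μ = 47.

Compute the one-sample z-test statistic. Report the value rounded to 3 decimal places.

test statistic = 2.302

SE = σ/√n = 4/√18 = 0.9428
z = (x̄−μ₀)/SE = (49.17−47)/0.9428 = 2.3016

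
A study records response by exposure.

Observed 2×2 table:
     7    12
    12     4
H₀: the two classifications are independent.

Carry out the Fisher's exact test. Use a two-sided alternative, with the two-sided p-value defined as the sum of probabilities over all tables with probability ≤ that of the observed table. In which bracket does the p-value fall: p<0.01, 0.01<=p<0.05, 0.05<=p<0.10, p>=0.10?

p-value bracket: 0.01<=p<0.05

Margins: r₁=19, r₂=16, c₁=19, c₂=16, n=35
p_obs = C(19,7)·C(16,12)/C(35,19); sum pmf over tables with pmf ≤ p_obs
p-value (two-sided) = 0.04108
→ bracket: 0.01<=p<0.05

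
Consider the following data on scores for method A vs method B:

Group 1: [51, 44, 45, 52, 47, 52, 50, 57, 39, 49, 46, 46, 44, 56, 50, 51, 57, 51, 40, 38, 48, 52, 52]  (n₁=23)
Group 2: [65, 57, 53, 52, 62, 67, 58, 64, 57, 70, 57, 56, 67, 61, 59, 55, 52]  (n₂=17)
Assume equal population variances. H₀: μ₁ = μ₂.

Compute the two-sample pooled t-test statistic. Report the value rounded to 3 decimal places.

x̄₁=48.565, s₁=5.281, n₁=23
x̄₂=59.529, s₂=5.535, n₂=17
s_p² = [22·5.281² + 16·5.535²]/38 = 29.0497
SE = √(s_p²·(1/23+1/17)) = 1.7239
t = (48.565−59.529)/1.7239 = -6.3601
df = 38

test statistic = -6.360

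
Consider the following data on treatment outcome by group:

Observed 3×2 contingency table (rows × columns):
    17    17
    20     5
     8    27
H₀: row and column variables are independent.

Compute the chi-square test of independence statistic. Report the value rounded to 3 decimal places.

Row totals [34, 25, 35], col totals [45, 49], n=94
χ² = (17−16.28)²/16.28 + (17−17.72)²/17.72 + (20−11.97)²/11.97 + (5−13.03)²/13.03 + (8−16.76)²/16.76 + (27−18.24)²/18.24 = 19.1788
df = 2

test statistic = 19.179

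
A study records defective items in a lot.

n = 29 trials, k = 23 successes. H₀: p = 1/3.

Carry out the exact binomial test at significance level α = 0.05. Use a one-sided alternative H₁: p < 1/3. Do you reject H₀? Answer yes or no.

Exact binomial: n=29, k=23, p₀=1/3=0.3333
P(X≤23) from Σ C(n,i)·p₀^i·(1−p₀)^(n−i)
p-value (one-sided, H₁ less) = 1.00000
At α=0.05: p ≥ α → fail to reject H₀

reject H₀: no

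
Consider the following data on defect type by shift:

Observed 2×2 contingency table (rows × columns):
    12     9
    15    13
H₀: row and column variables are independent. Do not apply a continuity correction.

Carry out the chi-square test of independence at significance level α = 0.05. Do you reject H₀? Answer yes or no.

Row totals [21, 28], col totals [27, 22], n=49
χ² = (12−11.57)²/11.57 + (9−9.43)²/9.43 + (15−15.43)²/15.43 + (13−12.57)²/12.57 = 0.0619
df = 1
p-value (upper-tail) = 0.80357
At α=0.05: p ≥ α → fail to reject H₀

reject H₀: no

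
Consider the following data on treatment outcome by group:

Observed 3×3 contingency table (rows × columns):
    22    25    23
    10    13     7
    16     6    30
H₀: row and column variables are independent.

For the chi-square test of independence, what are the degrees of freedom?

df = (r−1)(c−1) = (3−1)·(3−1) = 4

degrees of freedom = 4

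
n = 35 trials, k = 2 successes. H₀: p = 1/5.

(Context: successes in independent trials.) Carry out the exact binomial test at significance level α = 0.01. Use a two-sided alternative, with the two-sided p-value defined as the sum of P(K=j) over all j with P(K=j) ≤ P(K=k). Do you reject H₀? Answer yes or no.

reject H₀: no

Exact binomial: n=35, k=2, p₀=1/5=0.2000
P(X=j) = C(n,j)·p₀^j·(1−p₀)^(n−j); p = Σ P(X=j) over j with P(X=j) ≤ P(X=2)
p-value (two-sided) = 0.03322
At α=0.01: p ≥ α → fail to reject H₀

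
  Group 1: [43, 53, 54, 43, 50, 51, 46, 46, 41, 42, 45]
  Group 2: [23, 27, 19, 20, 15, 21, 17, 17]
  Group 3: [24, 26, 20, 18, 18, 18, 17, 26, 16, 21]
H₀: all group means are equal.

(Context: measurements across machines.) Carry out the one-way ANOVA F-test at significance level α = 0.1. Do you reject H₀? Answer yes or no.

Group means [46.73, 19.88, 20.40], grand mean 30.241
SSB = Σnᵢ(x̄ᵢ−x̄)² = 4817.854; SSW = ΣΣ(x−x̄ᵢ)² = 435.457
MSB = 4817.854/2 = 2408.9268; MSW = 435.457/26 = 16.7483
F = MSB/MSW = 143.8308
df = (2, 26)
p-value (upper-tail) = 0.00000
At α=0.1: p < α → reject H₀

reject H₀: yes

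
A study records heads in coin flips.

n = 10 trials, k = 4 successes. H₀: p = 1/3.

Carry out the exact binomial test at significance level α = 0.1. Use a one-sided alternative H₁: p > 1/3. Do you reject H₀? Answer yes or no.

Exact binomial: n=10, k=4, p₀=1/3=0.3333
P(X≥4) from Σ C(n,i)·p₀^i·(1−p₀)^(n−i)
p-value (one-sided, H₁ greater) = 0.44074
At α=0.1: p ≥ α → fail to reject H₀

reject H₀: no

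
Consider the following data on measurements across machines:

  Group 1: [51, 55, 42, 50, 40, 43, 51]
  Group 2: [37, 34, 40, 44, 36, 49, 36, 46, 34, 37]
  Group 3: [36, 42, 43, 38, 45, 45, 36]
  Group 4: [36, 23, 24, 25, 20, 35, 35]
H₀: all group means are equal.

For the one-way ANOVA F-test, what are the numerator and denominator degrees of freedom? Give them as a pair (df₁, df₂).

k = 4 groups, N = 31 total
df = (k−1, N−k) = (4−1, 31−4) = (3, 27)

degrees of freedom = [3, 27]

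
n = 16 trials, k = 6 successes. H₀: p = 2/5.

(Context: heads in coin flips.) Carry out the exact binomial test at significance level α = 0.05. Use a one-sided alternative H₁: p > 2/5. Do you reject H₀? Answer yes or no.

reject H₀: no

Exact binomial: n=16, k=6, p₀=2/5=0.4000
P(X≥6) from Σ C(n,i)·p₀^i·(1−p₀)^(n−i)
p-value (one-sided, H₁ greater) = 0.67116
At α=0.05: p ≥ α → fail to reject H₀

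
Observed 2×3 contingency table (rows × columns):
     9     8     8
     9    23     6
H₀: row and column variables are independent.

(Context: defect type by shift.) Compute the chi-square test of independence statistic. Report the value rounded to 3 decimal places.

Row totals [25, 38], col totals [18, 31, 14], n=63
χ² = (9−7.14)²/7.14 + (8−12.30)²/12.30 + (8−5.56)²/5.56 + (9−10.86)²/10.86 + (23−18.70)²/18.70 + (6−8.44)²/8.44 = 5.0774
df = 2

test statistic = 5.077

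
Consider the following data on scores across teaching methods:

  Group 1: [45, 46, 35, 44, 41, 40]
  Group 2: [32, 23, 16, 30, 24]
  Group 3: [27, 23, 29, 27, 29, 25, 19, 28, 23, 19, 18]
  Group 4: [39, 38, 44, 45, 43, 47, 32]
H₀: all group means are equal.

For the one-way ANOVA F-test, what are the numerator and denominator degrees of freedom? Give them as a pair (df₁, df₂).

k = 4 groups, N = 29 total
df = (k−1, N−k) = (4−1, 29−4) = (3, 25)

degrees of freedom = [3, 25]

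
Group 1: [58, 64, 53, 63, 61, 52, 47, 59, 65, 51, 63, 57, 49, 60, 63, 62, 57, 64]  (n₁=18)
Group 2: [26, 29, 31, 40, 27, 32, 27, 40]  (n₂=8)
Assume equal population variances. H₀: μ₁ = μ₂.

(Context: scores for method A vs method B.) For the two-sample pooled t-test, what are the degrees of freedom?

degrees of freedom = 24

df = n₁ + n₂ − 2 = 18 + 8 − 2 = 24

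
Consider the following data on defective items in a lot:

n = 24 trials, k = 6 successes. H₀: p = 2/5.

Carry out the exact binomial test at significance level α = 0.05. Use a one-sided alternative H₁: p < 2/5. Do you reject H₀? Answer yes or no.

reject H₀: no

Exact binomial: n=24, k=6, p₀=2/5=0.4000
P(X≤6) from Σ C(n,i)·p₀^i·(1−p₀)^(n−i)
p-value (one-sided, H₁ less) = 0.09596
At α=0.05: p ≥ α → fail to reject H₀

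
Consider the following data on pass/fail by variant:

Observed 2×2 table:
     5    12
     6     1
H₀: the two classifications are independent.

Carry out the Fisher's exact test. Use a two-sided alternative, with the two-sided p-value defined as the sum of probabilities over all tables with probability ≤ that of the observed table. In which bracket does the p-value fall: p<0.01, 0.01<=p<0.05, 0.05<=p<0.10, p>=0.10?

p-value bracket: 0.01<=p<0.05

Margins: r₁=17, r₂=7, c₁=11, c₂=13, n=24
p_obs = C(17,5)·C(7,6)/C(24,11); sum pmf over tables with pmf ≤ p_obs
p-value (two-sided) = 0.02326
→ bracket: 0.01<=p<0.05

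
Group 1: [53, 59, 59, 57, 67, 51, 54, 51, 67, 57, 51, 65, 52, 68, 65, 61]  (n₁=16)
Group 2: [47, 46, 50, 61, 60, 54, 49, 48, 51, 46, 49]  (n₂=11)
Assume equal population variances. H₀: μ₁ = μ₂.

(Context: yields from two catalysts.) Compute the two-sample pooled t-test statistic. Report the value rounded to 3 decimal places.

x̄₁=58.562, s₁=6.282, n₁=16
x̄₂=51.000, s₂=5.235, n₂=11
s_p² = [15·6.282² + 10·5.235²]/25 = 34.6375
SE = √(s_p²·(1/16+1/11)) = 2.3051
t = (58.562−51.000)/2.3051 = 3.2807
df = 25

test statistic = 3.281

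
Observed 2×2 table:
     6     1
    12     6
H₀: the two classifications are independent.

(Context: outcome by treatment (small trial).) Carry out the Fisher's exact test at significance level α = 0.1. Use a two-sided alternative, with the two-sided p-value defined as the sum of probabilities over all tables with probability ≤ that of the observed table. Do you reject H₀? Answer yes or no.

reject H₀: no

Margins: r₁=7, r₂=18, c₁=18, c₂=7, n=25
p_obs = C(7,6)·C(18,12)/C(25,18); sum pmf over tables with pmf ≤ p_obs
p-value (two-sided) = 0.62570
At α=0.1: p ≥ α → fail to reject H₀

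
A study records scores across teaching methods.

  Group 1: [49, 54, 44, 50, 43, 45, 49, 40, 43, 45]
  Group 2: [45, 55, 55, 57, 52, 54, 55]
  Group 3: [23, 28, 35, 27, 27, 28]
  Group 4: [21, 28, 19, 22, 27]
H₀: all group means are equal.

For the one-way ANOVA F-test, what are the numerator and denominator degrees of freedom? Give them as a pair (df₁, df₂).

degrees of freedom = [3, 24]

k = 4 groups, N = 28 total
df = (k−1, N−k) = (4−1, 28−4) = (3, 24)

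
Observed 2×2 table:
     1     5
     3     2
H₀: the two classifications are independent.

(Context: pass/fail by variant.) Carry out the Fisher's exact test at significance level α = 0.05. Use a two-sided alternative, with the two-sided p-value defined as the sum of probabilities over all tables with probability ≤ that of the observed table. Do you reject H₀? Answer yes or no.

Margins: r₁=6, r₂=5, c₁=4, c₂=7, n=11
p_obs = C(6,1)·C(5,3)/C(11,4); sum pmf over tables with pmf ≤ p_obs
p-value (two-sided) = 0.24242
At α=0.05: p ≥ α → fail to reject H₀

reject H₀: no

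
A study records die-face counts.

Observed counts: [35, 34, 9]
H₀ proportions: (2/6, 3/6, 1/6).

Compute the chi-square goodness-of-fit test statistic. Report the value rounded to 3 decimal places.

test statistic = 4.987

n = 78; E_i = n·p_i = [26.00, 39.00, 13.00]
χ² = (35−26.00)²/26.00 + (34−39.00)²/39.00 + (9−13.00)²/13.00 = 4.9872
df = 2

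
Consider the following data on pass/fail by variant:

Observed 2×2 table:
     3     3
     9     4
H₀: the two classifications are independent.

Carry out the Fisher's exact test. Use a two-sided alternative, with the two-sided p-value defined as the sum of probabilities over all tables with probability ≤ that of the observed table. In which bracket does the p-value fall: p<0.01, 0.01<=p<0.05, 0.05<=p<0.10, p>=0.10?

Margins: r₁=6, r₂=13, c₁=12, c₂=7, n=19
p_obs = C(6,3)·C(13,9)/C(19,12); sum pmf over tables with pmf ≤ p_obs
p-value (two-sided) = 0.61687
→ bracket: p>=0.10

p-value bracket: p>=0.10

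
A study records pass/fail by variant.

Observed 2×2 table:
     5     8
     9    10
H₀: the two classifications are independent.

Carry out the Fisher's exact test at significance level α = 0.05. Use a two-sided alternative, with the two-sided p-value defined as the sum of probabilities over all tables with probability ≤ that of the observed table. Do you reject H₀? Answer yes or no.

Margins: r₁=13, r₂=19, c₁=14, c₂=18, n=32
p_obs = C(13,5)·C(19,9)/C(32,14); sum pmf over tables with pmf ≤ p_obs
p-value (two-sided) = 0.72489
At α=0.05: p ≥ α → fail to reject H₀

reject H₀: no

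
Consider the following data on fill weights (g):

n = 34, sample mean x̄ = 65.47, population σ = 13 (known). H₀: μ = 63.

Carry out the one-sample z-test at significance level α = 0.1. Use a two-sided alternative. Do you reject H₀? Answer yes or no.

SE = σ/√n = 13/√34 = 2.2295
z = (x̄−μ₀)/SE = (65.47−63)/2.2295 = 1.1079
p-value (two-sided) = 0.26791
At α=0.1: p ≥ α → fail to reject H₀

reject H₀: no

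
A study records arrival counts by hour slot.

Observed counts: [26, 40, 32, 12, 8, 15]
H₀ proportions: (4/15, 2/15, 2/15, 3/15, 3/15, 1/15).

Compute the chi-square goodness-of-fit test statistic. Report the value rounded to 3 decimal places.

test statistic = 67.226

n = 133; E_i = n·p_i = [35.47, 17.73, 17.73, 26.60, 26.60, 8.87]
χ² = (26−35.47)²/35.47 + (40−17.73)²/17.73 + (32−17.73)²/17.73 + (12−26.60)²/26.60 + (8−26.60)²/26.60 + (15−8.87)²/8.87 = 67.2256
df = 5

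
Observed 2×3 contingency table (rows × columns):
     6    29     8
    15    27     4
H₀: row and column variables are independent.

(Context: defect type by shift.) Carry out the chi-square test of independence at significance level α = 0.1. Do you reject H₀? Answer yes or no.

Row totals [43, 46], col totals [21, 56, 12], n=89
χ² = (6−10.15)²/10.15 + (29−27.06)²/27.06 + (8−5.80)²/5.80 + (15−10.85)²/10.85 + (27−28.94)²/28.94 + (4−6.20)²/6.20 = 5.1667
df = 2
p-value (upper-tail) = 0.07552
At α=0.1: p < α → reject H₀

reject H₀: yes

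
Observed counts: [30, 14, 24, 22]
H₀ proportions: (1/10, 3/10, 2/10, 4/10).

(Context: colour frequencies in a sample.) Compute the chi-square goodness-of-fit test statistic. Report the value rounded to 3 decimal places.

test statistic = 62.704

n = 90; E_i = n·p_i = [9.00, 27.00, 18.00, 36.00]
χ² = (30−9.00)²/9.00 + (14−27.00)²/27.00 + (24−18.00)²/18.00 + (22−36.00)²/36.00 = 62.7037
df = 3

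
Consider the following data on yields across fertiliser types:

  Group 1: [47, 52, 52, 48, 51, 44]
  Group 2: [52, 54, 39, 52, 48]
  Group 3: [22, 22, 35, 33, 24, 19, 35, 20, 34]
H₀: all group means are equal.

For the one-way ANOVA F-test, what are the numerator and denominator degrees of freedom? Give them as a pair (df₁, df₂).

degrees of freedom = [2, 17]

k = 3 groups, N = 20 total
df = (k−1, N−k) = (3−1, 20−3) = (2, 17)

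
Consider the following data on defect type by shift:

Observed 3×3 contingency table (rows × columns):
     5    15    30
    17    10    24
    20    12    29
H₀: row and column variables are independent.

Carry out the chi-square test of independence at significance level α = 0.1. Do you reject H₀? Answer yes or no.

reject H₀: yes

Row totals [50, 51, 61], col totals [42, 37, 83], n=162
χ² = (5−12.96)²/12.96 + (15−11.42)²/11.42 + (30−25.62)²/25.62 + (17−13.22)²/13.22 + (10−11.65)²/11.65 + (24−26.13)²/26.13 + (20−15.81)²/15.81 + (12−13.93)²/13.93 + (29−31.25)²/31.25 = 9.7879
df = 4
p-value (upper-tail) = 0.04416
At α=0.1: p < α → reject H₀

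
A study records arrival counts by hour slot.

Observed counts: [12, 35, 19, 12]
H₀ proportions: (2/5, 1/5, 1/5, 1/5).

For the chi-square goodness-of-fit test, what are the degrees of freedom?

degrees of freedom = 3

df = k − 1 = 4 − 1 = 3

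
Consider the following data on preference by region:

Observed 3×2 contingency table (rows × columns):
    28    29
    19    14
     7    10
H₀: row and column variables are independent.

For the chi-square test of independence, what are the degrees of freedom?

df = (r−1)(c−1) = (3−1)·(2−1) = 2

degrees of freedom = 2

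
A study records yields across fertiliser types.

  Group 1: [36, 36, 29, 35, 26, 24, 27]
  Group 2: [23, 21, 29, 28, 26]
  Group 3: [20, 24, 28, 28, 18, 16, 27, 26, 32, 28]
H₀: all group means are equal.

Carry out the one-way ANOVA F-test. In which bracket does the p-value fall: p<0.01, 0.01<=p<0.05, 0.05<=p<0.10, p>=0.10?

Group means [30.43, 25.40, 24.70], grand mean 26.682
SSB = Σnᵢ(x̄ᵢ−x̄)² = 145.758; SSW = ΣΣ(x−x̄ᵢ)² = 439.014
MSB = 145.758/2 = 72.8792; MSW = 439.014/19 = 23.1060
F = MSB/MSW = 3.1541
df = (2, 19)
p-value (upper-tail) = 0.06564
→ bracket: 0.05<=p<0.10

p-value bracket: 0.05<=p<0.10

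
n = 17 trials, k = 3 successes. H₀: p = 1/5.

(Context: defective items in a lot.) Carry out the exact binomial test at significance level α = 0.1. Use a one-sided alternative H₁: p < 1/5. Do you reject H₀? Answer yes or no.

reject H₀: no

Exact binomial: n=17, k=3, p₀=1/5=0.2000
P(X≤3) from Σ C(n,i)·p₀^i·(1−p₀)^(n−i)
p-value (one-sided, H₁ less) = 0.54888
At α=0.1: p ≥ α → fail to reject H₀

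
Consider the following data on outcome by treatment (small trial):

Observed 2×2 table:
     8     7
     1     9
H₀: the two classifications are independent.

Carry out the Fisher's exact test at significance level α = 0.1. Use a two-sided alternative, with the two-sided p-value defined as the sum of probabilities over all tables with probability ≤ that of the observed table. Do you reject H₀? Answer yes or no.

reject H₀: yes

Margins: r₁=15, r₂=10, c₁=9, c₂=16, n=25
p_obs = C(15,8)·C(10,1)/C(25,9); sum pmf over tables with pmf ≤ p_obs
p-value (two-sided) = 0.04045
At α=0.1: p < α → reject H₀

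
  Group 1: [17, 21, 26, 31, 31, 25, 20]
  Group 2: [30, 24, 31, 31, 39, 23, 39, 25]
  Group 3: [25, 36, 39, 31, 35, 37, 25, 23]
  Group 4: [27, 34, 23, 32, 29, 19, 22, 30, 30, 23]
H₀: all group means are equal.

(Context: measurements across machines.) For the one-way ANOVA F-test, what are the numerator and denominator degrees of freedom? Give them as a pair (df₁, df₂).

k = 4 groups, N = 33 total
df = (k−1, N−k) = (4−1, 33−4) = (3, 29)

degrees of freedom = [3, 29]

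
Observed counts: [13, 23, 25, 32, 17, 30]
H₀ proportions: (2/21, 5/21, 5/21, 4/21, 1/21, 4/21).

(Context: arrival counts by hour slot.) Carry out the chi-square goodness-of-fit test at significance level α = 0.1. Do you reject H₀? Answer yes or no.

reject H₀: yes

n = 140; E_i = n·p_i = [13.33, 33.33, 33.33, 26.67, 6.67, 26.67]
χ² = (13−13.33)²/13.33 + (23−33.33)²/33.33 + (25−33.33)²/33.33 + (32−26.67)²/26.67 + (17−6.67)²/6.67 + (30−26.67)²/26.67 = 22.7950
df = 5
p-value (upper-tail) = 0.00037
At α=0.1: p < α → reject H₀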